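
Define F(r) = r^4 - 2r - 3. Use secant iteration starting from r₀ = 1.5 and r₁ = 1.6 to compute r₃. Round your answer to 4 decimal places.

1.5747

F(1.5) = -0.937500, F(1.6) = 0.353600
r₂ = 1.600000 − 0.353600·(1.600000 − 1.500000) / (0.353600 − (-0.937500)) = 1.600000 − (0.035360)/(1.291100) = 1.572613
F(1.572613) = -0.028952
r₃ = 1.572613 − (-0.028952)·(1.572613 − 1.600000) / (-0.028952 − 0.353600) = 1.572613 − (0.000793)/(-0.382552) = 1.574685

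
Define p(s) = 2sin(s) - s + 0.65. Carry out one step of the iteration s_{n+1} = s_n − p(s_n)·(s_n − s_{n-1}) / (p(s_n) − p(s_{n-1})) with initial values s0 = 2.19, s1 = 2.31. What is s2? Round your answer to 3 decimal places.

2.229

p(2.19) = 0.08868, p(2.31) = -0.18199
s2 = 2.31000 − (-0.18199)·(2.31000 − 2.19000) / (-0.18199 − 0.08868) = 2.31000 − (-0.02184)/(-0.27067) = 2.22932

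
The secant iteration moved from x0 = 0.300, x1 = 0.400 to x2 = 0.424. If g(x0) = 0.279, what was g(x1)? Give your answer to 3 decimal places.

The secant line through (0.300, 0.279) and (0.400, g(x1)) crosses zero at x2 = 0.424.
So (0.300, 0.279), (0.400, g(x1)), (0.424, 0) are collinear:
g(x1) = 0.279 · (0.400 − 0.424) / (0.300 − 0.424) = 0.279 · (-0.02400)/(-0.12400) = 0.05400

0.054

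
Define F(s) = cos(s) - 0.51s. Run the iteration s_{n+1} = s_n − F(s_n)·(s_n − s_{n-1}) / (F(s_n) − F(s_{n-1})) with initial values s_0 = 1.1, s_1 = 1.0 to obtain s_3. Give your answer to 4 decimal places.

1.0223

F(1.1) = -0.107404, F(1.0) = 0.030302
s_2 = 1.000000 − 0.030302·(1.000000 − 1.100000) / (0.030302 − (-0.107404)) = 1.000000 − (-0.003030)/(0.137706) = 1.022005
F(1.022005) = 0.000434
s_3 = 1.022005 − 0.000434·(1.022005 − 1.000000) / (0.000434 − 0.030302) = 1.022005 − (0.000010)/(-0.029868) = 1.022325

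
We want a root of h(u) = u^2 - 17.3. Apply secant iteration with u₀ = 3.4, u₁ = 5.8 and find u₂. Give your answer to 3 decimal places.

h(3.4) = -5.74000, h(5.8) = 16.34000
u₂ = 5.80000 − 16.34000·(5.80000 − 3.40000) / (16.34000 − (-5.74000)) = 5.80000 − (39.21600)/(22.08000) = 4.02391

4.024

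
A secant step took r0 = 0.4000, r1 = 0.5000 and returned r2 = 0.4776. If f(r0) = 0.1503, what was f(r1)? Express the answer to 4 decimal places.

-0.0434

The secant line through (0.4000, 0.1503) and (0.5000, f(r1)) crosses zero at r2 = 0.4776.
So (0.4000, 0.1503), (0.5000, f(r1)), (0.4776, 0) are collinear:
f(r1) = 0.1503 · (0.5000 − 0.4776) / (0.4000 − 0.4776) = 0.1503 · (0.022400)/(-0.077600) = -0.043386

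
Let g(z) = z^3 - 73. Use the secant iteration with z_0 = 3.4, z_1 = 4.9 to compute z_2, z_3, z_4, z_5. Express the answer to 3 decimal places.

g(3.4) = -33.69600, g(4.9) = 44.64900
z_2 = 4.90000 − 44.64900·(4.90000 − 3.40000) / (44.64900 − (-33.69600)) = 4.90000 − (66.97350)/(78.34500) = 4.04515
g(4.04515) = -6.80842
z_3 = 4.04515 − (-6.80842)·(4.04515 − 4.90000) / (-6.80842 − 44.64900) = 4.04515 − (5.82020)/(-51.45742) = 4.15825
g(4.15825) = -1.09933
z_4 = 4.15825 − (-1.09933)·(4.15825 − 4.04515) / (-1.09933 − (-6.80842)) = 4.15825 − (-0.12434)/(5.70909) = 4.18003
g(4.18003) = 0.03638
z_5 = 4.18003 − 0.03638·(4.18003 − 4.15825) / (0.03638 − (-1.09933)) = 4.18003 − (0.00079)/(1.13571) = 4.17934

4.045, 4.158, 4.180, 4.179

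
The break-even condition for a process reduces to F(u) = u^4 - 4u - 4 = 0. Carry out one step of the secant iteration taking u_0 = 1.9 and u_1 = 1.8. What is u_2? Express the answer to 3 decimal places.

1.833

F(1.9) = 1.43210, F(1.8) = -0.70240
u_2 = 1.80000 − (-0.70240)·(1.80000 − 1.90000) / (-0.70240 − 1.43210) = 1.80000 − (0.07024)/(-2.13450) = 1.83291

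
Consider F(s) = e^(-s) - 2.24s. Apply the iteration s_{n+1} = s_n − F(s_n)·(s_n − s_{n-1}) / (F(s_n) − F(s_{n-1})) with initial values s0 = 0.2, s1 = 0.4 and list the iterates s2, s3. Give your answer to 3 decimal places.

0.324, 0.323

F(0.2) = 0.37073, F(0.4) = -0.22568
s2 = 0.40000 − (-0.22568)·(0.40000 − 0.20000) / (-0.22568 − 0.37073) = 0.40000 − (-0.04514)/(-0.59641) = 0.32432
F(0.32432) = -0.00346
s3 = 0.32432 − (-0.00346)·(0.32432 − 0.40000) / (-0.00346 − (-0.22568)) = 0.32432 − (0.00026)/(0.22222) = 0.32314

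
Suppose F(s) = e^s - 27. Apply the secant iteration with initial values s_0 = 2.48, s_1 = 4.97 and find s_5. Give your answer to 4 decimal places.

3.2773

F(2.48) = -15.058736, F(4.97) = 117.026887
s_2 = 4.970000 − 117.026887·(4.970000 − 2.480000) / (117.026887 − (-15.058736)) = 4.970000 − (291.396950)/(132.085623) = 2.763878
F(2.763878) = -11.138760
s_3 = 2.763878 − (-11.138760)·(2.763878 − 4.970000) / (-11.138760 − 117.026887) = 2.763878 − (24.573460)/(-128.165648) = 2.955610
F(2.955610) = -7.786553
s_4 = 2.955610 − (-7.786553)·(2.955610 − 2.763878) / (-7.786553 − (-11.138760)) = 2.955610 − (-1.492932)/(3.352208) = 3.400968
F(3.400968) = 2.993124
s_5 = 3.400968 − 2.993124·(3.400968 − 2.955610) / (2.993124 − (-7.786553)) = 3.400968 − (1.333011)/(10.779677) = 3.277309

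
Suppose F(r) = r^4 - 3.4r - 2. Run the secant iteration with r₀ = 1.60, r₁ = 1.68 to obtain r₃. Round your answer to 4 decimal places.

1.6634

F(1.60) = -0.886400, F(1.68) = 0.253942
r₂ = 1.680000 − 0.253942·(1.680000 − 1.600000) / (0.253942 − (-0.886400)) = 1.680000 − (0.020315)/(1.140342) = 1.662185
F(1.662185) = -0.018041
r₃ = 1.662185 − (-0.018041)·(1.662185 − 1.680000) / (-0.018041 − 0.253942) = 1.662185 − (0.000321)/(-0.271983) = 1.663367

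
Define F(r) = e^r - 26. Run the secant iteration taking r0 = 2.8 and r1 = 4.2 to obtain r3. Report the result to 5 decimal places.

F(2.8) = -9.5553532, F(4.2) = 40.6863310
r2 = 4.2000000 − 40.6863310·(4.2000000 − 2.8000000) / (40.6863310 − (-9.5553532)) = 4.2000000 − (56.9608635)/(50.2416843) = 3.0662629
F(3.0662629) = -4.5384522
r3 = 3.0662629 − (-4.5384522)·(3.0662629 − 4.2000000) / (-4.5384522 − 40.6863310) = 3.0662629 − (5.1454118)/(-45.2247832) = 3.1800370

3.18004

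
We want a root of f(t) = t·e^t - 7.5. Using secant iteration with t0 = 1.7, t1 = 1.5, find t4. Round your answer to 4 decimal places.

f(1.7) = 1.805711, f(1.5) = -0.777466
t2 = 1.500000 − (-0.777466)·(1.500000 − 1.700000) / (-0.777466 − 1.805711) = 1.500000 − (0.155493)/(-2.583177) = 1.560195
f(1.560195) = -0.073868
t3 = 1.560195 − (-0.073868)·(1.560195 − 1.500000) / (-0.073868 − (-0.777466)) = 1.560195 − (-0.004446)/(0.703598) = 1.566514
f(1.566514) = 0.003481
t4 = 1.566514 − 0.003481·(1.566514 − 1.560195) / (0.003481 − (-0.073868)) = 1.566514 − (0.000022)/(0.077349) = 1.566230

1.5662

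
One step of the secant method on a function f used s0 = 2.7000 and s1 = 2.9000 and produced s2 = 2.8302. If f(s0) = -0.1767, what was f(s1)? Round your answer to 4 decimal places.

0.0947

The secant line through (2.7000, -0.1767) and (2.9000, f(s1)) crosses zero at s2 = 2.8302.
So (2.7000, -0.1767), (2.9000, f(s1)), (2.8302, 0) are collinear:
f(s1) = -0.1767 · (2.9000 − 2.8302) / (2.7000 − 2.8302) = -0.1767 · (0.069800)/(-0.130200) = 0.094729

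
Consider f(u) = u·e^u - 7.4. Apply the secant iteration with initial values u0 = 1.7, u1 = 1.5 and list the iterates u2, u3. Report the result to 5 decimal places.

f(1.7) = 1.9057106, f(1.5) = -0.6774664
u2 = 1.5000000 − (-0.6774664)·(1.5000000 − 1.7000000) / (-0.6774664 − 1.9057106) = 1.5000000 − (0.1354933)/(-2.5831770) = 1.5524522
f(1.5524522) = -0.0677097
u3 = 1.5524522 − (-0.0677097)·(1.5524522 − 1.5000000) / (-0.0677097 − (-0.6774664)) = 1.5524522 − (-0.0035515)/(0.6097567) = 1.5582767

1.55245, 1.55828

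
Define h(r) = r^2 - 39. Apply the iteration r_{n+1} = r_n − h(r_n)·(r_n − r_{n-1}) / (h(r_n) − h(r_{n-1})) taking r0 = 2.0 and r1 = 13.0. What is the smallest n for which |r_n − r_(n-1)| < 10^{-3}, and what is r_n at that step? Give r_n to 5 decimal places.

n = 7, r_n = 6.24500

h(2.0) = -35.0000000, h(13.0) = 130.0000000
r2 = 13.0000000 − 130.0000000·(11.0000000)/(165.0000000) = 4.3333333;  |Δ| = 8.6666667
h(4.3333333) = -20.2222222
r3 = 4.3333333 − (-20.2222222)·(-8.6666667)/(-150.2222222) = 5.5000000;  |Δ| = 1.1666667
h(5.5000000) = -8.7500000
r4 = 5.5000000 − (-8.7500000)·(1.1666667)/(11.4722222) = 6.3898305;  |Δ| = 0.8898305
h(6.3898305) = 1.8299339
r5 = 6.3898305 − 1.8299339·(0.8898305)/(10.5799339) = 6.2359230;  |Δ| = 0.1539075
h(6.2359230) = -0.1132641
r6 = 6.2359230 − (-0.1132641)·(-0.1539075)/(-1.9431980) = 6.2448939;  |Δ| = 0.0089709
h(6.2448939) = -0.0013002
r7 = 6.2448939 − (-0.0013002)·(0.0089709)/(0.1119639) = 6.2449981;  |Δ| = 0.0001042
|r7 − r6| = 0.0001042 < 10^{-3}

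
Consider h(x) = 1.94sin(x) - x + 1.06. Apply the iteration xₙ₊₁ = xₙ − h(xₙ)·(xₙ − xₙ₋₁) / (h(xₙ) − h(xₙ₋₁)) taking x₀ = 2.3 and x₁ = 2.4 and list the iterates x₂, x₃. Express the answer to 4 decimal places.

h(2.3) = 0.206668, h(2.4) = -0.029601
x₂ = 2.400000 − (-0.029601)·(2.400000 − 2.300000) / (-0.029601 − 0.206668) = 2.400000 − (-0.002960)/(-0.236270) = 2.387471
h(2.387471) = 0.000747
x₃ = 2.387471 − 0.000747·(2.387471 − 2.400000) / (0.000747 − (-0.029601)) = 2.387471 − (-0.000009)/(0.030348) = 2.387780

2.3875, 2.3878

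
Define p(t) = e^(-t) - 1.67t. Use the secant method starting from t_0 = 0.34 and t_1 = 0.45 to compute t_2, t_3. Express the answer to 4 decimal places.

p(0.34) = 0.143970, p(0.45) = -0.113872
t_2 = 0.450000 − (-0.113872)·(0.450000 − 0.340000) / (-0.113872 − 0.143970) = 0.450000 − (-0.012526)/(-0.257842) = 0.401420
p(0.401420) = -0.001003
t_3 = 0.401420 − (-0.001003)·(0.401420 − 0.450000) / (-0.001003 − (-0.113872)) = 0.401420 − (0.000049)/(0.112869) = 0.400988

0.4014, 0.4010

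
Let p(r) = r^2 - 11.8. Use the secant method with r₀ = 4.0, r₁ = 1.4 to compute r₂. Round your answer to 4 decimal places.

p(4.0) = 4.200000, p(1.4) = -9.840000
r₂ = 1.400000 − (-9.840000)·(1.400000 − 4.000000) / (-9.840000 − 4.200000) = 1.400000 − (25.584000)/(-14.040000) = 3.222222

3.2222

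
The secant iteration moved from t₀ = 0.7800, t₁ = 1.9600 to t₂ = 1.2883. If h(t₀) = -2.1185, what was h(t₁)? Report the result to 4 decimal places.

2.7995

The secant line through (0.7800, -2.1185) and (1.9600, h(t₁)) crosses zero at t₂ = 1.2883.
So (0.7800, -2.1185), (1.9600, h(t₁)), (1.2883, 0) are collinear:
h(t₁) = -2.1185 · (1.9600 − 1.2883) / (0.7800 − 1.2883) = -2.1185 · (0.671700)/(-0.508300) = 2.799521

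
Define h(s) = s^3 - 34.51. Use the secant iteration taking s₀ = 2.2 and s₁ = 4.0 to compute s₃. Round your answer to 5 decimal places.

h(2.2) = -23.8620000, h(4.0) = 29.4900000
s₂ = 4.0000000 − 29.4900000·(4.0000000 − 2.2000000) / (29.4900000 − (-23.8620000)) = 4.0000000 − (53.0820000)/(53.3520000) = 3.0050607
h(3.0050607) = -7.3731297
s₃ = 3.0050607 − (-7.3731297)·(3.0050607 − 4.0000000) / (-7.3731297 − 29.4900000) = 3.0050607 − (7.3358163)/(-36.8631297) = 3.2040622

3.20406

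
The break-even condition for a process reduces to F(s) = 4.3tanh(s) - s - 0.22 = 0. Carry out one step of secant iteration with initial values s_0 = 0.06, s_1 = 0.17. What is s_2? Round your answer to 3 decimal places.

F(0.06) = -0.02231, F(0.17) = 0.33404
s_2 = 0.17000 − 0.33404·(0.17000 − 0.06000) / (0.33404 − (-0.02231)) = 0.17000 − (0.03674)/(0.35635) = 0.06689

0.067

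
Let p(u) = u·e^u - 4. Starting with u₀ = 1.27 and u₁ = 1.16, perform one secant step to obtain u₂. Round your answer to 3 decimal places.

1.200

p(1.27) = 0.52228, p(1.16) = -0.29968
u₂ = 1.16000 − (-0.29968)·(1.16000 − 1.27000) / (-0.29968 − 0.52228) = 1.16000 − (0.03296)/(-0.82196) = 1.20010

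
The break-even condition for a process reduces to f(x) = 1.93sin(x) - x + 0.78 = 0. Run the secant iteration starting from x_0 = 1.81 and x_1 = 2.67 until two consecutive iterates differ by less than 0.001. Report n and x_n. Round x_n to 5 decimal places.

f(1.81) = 0.8450470, f(2.67) = -1.0131901
x_2 = 2.6700000 − (-1.0131901)·(0.8600000)/(-1.8582371) = 2.2010913;  |Δ| = 0.4689087
f(2.2010913) = 0.1380662
x_3 = 2.2010913 − 0.1380662·(-0.4689087)/(1.1512563) = 2.2573260;  |Δ| = 0.0562346
f(2.2573260) = 0.0154333
x_4 = 2.2573260 − 0.0154333·(0.0562346)/(-0.1226329) = 2.2644031;  |Δ| = 0.0070771
f(2.2644031) = -0.0003388
x_5 = 2.2644031 − (-0.0003388)·(0.0070771)/(-0.0157721) = 2.2642510;  |Δ| = 0.0001520
|x_5 − x_4| = 0.0001520 < 0.001

n = 5, x_n = 2.26425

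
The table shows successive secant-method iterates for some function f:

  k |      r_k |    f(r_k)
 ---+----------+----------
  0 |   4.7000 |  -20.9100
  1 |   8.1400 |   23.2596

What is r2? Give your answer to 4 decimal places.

6.3285

r2 = 8.1400 − 23.2596·(8.1400 − 4.7000) / (23.2596 − (-20.9100))
   = 8.1400 − (80.013024)/(44.169600) = 6.328505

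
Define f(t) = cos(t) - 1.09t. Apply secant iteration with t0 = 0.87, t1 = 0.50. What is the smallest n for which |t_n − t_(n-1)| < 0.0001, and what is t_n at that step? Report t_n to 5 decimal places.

f(0.87) = -0.3034735, f(0.50) = 0.3325826
t2 = 0.5000000 − 0.3325826·(-0.3700000)/(0.6360560) = 0.6934665;  |Δ| = 0.1934665
f(0.6934665) = 0.0131563
t3 = 0.6934665 − 0.0131563·(0.1934665)/(-0.3194263) = 0.7014349;  |Δ| = 0.0079684
f(0.7014349) = -0.0006470
t4 = 0.7014349 − (-0.0006470)·(0.0079684)/(-0.0138033) = 0.7010614;  |Δ| = 0.0003735
f(0.7010614) = 0.0000011
t5 = 0.7010614 − 0.0000011·(-0.0003735)/(0.0006481) = 0.7010620;  |Δ| = 0.0000006
|t5 − t4| = 0.0000006 < 0.0001

n = 5, t_n = 0.70106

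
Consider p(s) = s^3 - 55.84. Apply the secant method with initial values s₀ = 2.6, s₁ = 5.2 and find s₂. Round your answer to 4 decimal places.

3.4086

p(2.6) = -38.264000, p(5.2) = 84.768000
s₂ = 5.200000 − 84.768000·(5.200000 − 2.600000) / (84.768000 − (-38.264000)) = 5.200000 − (220.396800)/(123.032000) = 3.408622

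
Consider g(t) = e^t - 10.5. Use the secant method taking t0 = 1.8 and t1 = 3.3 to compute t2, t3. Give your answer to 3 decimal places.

g(1.8) = -4.45035, g(3.3) = 16.61264
t2 = 3.30000 − 16.61264·(3.30000 − 1.80000) / (16.61264 − (-4.45035)) = 3.30000 − (24.91896)/(21.06299) = 2.11693
g(2.11693) = -2.19439
t3 = 2.11693 − (-2.19439)·(2.11693 − 3.30000) / (-2.19439 − 16.61264) = 2.11693 − (2.59611)/(-18.80703) = 2.25497

2.117, 2.255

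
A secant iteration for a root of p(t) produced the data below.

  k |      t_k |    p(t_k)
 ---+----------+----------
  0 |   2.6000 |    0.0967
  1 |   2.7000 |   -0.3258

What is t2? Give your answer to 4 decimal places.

2.6229

t2 = 2.7000 − (-0.3258)·(2.7000 − 2.6000) / (-0.3258 − 0.0967)
   = 2.7000 − (-0.032580)/(-0.422500) = 2.622888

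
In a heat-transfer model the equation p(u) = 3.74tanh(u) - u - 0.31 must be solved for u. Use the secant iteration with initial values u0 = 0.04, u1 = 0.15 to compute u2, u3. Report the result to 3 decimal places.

0.114, 0.114

p(0.04) = -0.20048, p(0.15) = 0.09683
u2 = 0.15000 − 0.09683·(0.15000 − 0.04000) / (0.09683 − (-0.20048)) = 0.15000 − (0.01065)/(0.29731) = 0.11417
p(0.11417) = 0.00099
u3 = 0.11417 − 0.00099·(0.11417 − 0.15000) / (0.00099 − 0.09683) = 0.11417 − (-0.00004)/(-0.09584) = 0.11380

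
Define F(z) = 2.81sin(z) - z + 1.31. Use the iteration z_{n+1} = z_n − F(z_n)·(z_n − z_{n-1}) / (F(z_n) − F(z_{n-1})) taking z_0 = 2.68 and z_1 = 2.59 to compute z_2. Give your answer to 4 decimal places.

2.6457

F(2.68) = -0.118497, F(2.59) = 0.192565
z_2 = 2.590000 − 0.192565·(2.590000 − 2.680000) / (0.192565 − (-0.118497)) = 2.590000 − (-0.017331)/(0.311062) = 2.645715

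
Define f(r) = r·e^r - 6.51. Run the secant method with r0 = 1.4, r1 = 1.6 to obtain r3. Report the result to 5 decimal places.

1.48023

f(1.4) = -0.8327200, f(1.6) = 1.4148519
r2 = 1.6000000 − 1.4148519·(1.6000000 − 1.4000000) / (1.4148519 − (-0.8327200)) = 1.6000000 − (0.2829704)/(2.2475719) = 1.4740995
f(1.4740995) = -0.0724577
r3 = 1.4740995 − (-0.0724577)·(1.4740995 − 1.6000000) / (-0.0724577 − 1.4148519) = 1.4740995 − (0.0091225)/(-1.4873096) = 1.4802331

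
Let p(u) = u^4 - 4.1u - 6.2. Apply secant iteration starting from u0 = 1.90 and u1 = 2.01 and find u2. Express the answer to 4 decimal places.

1.9371

p(1.90) = -0.957900, p(2.01) = 1.881408
u2 = 2.010000 − 1.881408·(2.010000 − 1.900000) / (1.881408 − (-0.957900)) = 2.010000 − (0.206955)/(2.839308) = 1.937111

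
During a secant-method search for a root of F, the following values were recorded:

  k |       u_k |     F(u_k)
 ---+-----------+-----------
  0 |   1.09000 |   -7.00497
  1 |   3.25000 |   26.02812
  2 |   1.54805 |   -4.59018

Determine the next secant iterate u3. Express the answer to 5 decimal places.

1.80320

u3 = 1.54805 − (-4.59018)·(1.54805 − 3.25000) / (-4.59018 − 26.02812)
   = 1.54805 − (7.8122569)/(-30.6183000) = 1.8031999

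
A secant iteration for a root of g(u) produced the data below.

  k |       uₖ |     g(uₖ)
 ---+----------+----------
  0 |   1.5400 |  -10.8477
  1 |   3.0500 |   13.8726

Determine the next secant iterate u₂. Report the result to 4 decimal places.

2.2026

u₂ = 3.0500 − 13.8726·(3.0500 − 1.5400) / (13.8726 − (-10.8477))
   = 3.0500 − (20.947626)/(24.720300) = 2.202614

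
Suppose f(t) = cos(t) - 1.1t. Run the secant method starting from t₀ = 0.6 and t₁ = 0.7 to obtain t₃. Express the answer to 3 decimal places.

f(0.6) = 0.16534, f(0.7) = -0.00516
t₂ = 0.70000 − (-0.00516)·(0.70000 − 0.60000) / (-0.00516 − 0.16534) = 0.70000 − (-0.00052)/(-0.17049) = 0.69697
f(0.69697) = 0.00012
t₃ = 0.69697 − 0.00012·(0.69697 − 0.70000) / (0.00012 − (-0.00516)) = 0.69697 − (0.00000)/(0.00527) = 0.69704

0.697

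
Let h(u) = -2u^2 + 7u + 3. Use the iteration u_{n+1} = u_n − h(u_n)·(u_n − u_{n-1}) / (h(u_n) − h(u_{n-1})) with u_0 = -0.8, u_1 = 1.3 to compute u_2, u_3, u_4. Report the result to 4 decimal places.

h(-0.8) = -3.880000, h(1.3) = 8.720000
u_2 = 1.300000 − 8.720000·(1.300000 − (-0.800000)) / (8.720000 − (-3.880000)) = 1.300000 − (18.312000)/(12.600000) = -0.153333
h(-0.153333) = 1.879644
u_3 = -0.153333 − 1.879644·(-0.153333 − 1.300000) / (1.879644 − 8.720000) = -0.153333 − (-2.731750)/(-6.840356) = -0.552691
h(-0.552691) = -1.479774
u_4 = -0.552691 − (-1.479774)·(-0.552691 − (-0.153333)) / (-1.479774 − 1.879644) = -0.552691 − (0.590959)/(-3.359418) = -0.376780

-0.1533, -0.5527, -0.3768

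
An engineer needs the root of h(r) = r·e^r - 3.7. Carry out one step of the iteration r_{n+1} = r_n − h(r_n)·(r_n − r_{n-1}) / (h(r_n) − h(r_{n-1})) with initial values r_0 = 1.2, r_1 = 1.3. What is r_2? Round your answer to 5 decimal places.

1.16385

h(1.2) = 0.2841403, h(1.3) = 1.0700857
r_2 = 1.3000000 − 1.0700857·(1.3000000 − 1.2000000) / (1.0700857 − 0.2841403) = 1.3000000 − (0.1070086)/(0.7859454) = 1.1638473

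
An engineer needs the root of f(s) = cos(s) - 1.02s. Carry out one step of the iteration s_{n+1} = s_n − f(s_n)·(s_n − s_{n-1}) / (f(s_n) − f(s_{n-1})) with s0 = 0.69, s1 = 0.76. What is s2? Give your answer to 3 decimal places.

f(0.69) = 0.06745, f(0.76) = -0.05036
s2 = 0.76000 − (-0.05036)·(0.76000 − 0.69000) / (-0.05036 − 0.06745) = 0.76000 − (-0.00353)/(-0.11781) = 0.73007

0.730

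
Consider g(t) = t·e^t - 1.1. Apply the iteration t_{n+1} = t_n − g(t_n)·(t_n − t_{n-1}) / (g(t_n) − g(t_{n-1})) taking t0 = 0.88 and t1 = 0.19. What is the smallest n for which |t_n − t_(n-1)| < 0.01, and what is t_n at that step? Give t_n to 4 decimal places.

n = 5, t_n = 0.6022

g(0.88) = 1.021592, g(0.19) = -0.870243
t2 = 0.190000 − (-0.870243)·(-0.690000)/(-1.891834) = 0.507400;  |Δ| = 0.317400
g(0.507400) = -0.257226
t3 = 0.507400 − (-0.257226)·(0.317400)/(0.613016) = 0.640583;  |Δ| = 0.133183
g(0.640583) = 0.115562
t4 = 0.640583 − 0.115562·(0.133183)/(0.372788) = 0.599297;  |Δ| = 0.041286
g(0.599297) = -0.008777
t5 = 0.599297 − (-0.008777)·(-0.041286)/(-0.124339) = 0.602211;  |Δ| = 0.002914
|t5 − t4| = 0.002914 < 0.01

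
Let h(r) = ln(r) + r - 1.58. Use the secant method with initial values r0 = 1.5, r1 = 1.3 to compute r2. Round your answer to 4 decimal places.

h(1.5) = 0.325465, h(1.3) = -0.017636
r2 = 1.300000 − (-0.017636)·(1.300000 − 1.500000) / (-0.017636 − 0.325465) = 1.300000 − (0.003527)/(-0.343101) = 1.310280

1.3103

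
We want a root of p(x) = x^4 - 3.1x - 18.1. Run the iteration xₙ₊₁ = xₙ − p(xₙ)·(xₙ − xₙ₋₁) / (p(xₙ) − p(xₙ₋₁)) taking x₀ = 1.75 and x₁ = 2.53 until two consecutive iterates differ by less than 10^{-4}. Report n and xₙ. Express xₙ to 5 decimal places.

n = 6, xₙ = 2.23683

p(1.75) = -14.1460938, p(2.53) = 15.0285208
x₂ = 2.5300000 − 15.0285208·(0.7800000)/(29.1746146) = 2.1282039;  |Δ| = 0.4017961
p(2.1282039) = -4.1833097
x₃ = 2.1282039 − (-4.1833097)·(-0.4017961)/(-19.2118305) = 2.2156936;  |Δ| = 0.0874897
p(2.2156936) = -0.8674414
x₄ = 2.2156936 − (-0.8674414)·(0.0874897)/(3.3158683) = 2.2385812;  |Δ| = 0.0228876
p(2.2385812) = 0.0729824
x₅ = 2.2385812 − 0.0729824·(0.0228876)/(0.9404238) = 2.2368050;  |Δ| = 0.0017762
p(2.2368050) = -0.0011192
x₆ = 2.2368050 − (-0.0011192)·(-0.0017762)/(-0.0741016) = 2.2368318;  |Δ| = 0.0000268
|x₆ − x₅| = 0.0000268 < 10^{-4}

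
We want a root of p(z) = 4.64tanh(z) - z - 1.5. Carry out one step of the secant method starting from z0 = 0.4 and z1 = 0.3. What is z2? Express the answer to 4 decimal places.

p(0.4) = -0.137037, p(0.3) = -0.448309
z2 = 0.300000 − (-0.448309)·(0.300000 − 0.400000) / (-0.448309 − (-0.137037)) = 0.300000 − (0.044831)/(-0.311273) = 0.444025

0.4440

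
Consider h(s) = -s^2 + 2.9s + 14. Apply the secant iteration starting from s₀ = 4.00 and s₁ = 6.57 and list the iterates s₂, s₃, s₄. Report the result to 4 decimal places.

5.2516, 5.4366, 5.4635

h(4.00) = 9.600000, h(6.57) = -10.111900
s₂ = 6.570000 − (-10.111900)·(6.570000 − 4.000000) / (-10.111900 − 9.600000) = 6.570000 − (-25.987583)/(-19.711900) = 5.251630
h(5.251630) = 1.650111
s₃ = 5.251630 − 1.650111·(5.251630 − 6.570000) / (1.650111 − (-10.111900)) = 5.251630 − (-2.175458)/(11.762011) = 5.436586
h(5.436586) = 0.209632
s₄ = 5.436586 − 0.209632·(5.436586 − 5.251630) / (0.209632 − 1.650111) = 5.436586 − (0.038773)/(-1.440479) = 5.463503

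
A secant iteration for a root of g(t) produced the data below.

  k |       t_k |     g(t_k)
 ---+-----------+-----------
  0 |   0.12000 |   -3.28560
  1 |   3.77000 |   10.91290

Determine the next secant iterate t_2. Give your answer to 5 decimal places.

t_2 = 3.77000 − 10.91290·(3.77000 − 0.12000) / (10.91290 − (-3.28560))
   = 3.77000 − (39.8320850)/(14.1985000) = 0.9646272

0.96463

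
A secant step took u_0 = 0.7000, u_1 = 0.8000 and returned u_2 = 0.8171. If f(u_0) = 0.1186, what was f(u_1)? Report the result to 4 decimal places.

The secant line through (0.7000, 0.1186) and (0.8000, f(u_1)) crosses zero at u_2 = 0.8171.
So (0.7000, 0.1186), (0.8000, f(u_1)), (0.8171, 0) are collinear:
f(u_1) = 0.1186 · (0.8000 − 0.8171) / (0.7000 − 0.8171) = 0.1186 · (-0.017100)/(-0.117100) = 0.017319

0.0173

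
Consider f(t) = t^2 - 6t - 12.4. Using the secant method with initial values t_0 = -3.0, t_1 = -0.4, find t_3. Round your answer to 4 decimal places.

f(-3.0) = 14.600000, f(-0.4) = -9.840000
t_2 = -0.400000 − (-9.840000)·(-0.400000 − (-3.000000)) / (-9.840000 − 14.600000) = -0.400000 − (-25.584000)/(-24.440000) = -1.446809
f(-1.446809) = -1.625894
t_3 = -1.446809 − (-1.625894)·(-1.446809 − (-0.400000)) / (-1.625894 − (-9.840000)) = -1.446809 − (1.702000)/(8.214106) = -1.654013

-1.6540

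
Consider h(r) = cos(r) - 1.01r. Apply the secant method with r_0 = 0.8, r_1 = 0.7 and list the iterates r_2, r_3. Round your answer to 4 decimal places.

h(0.8) = -0.111293, h(0.7) = 0.057842
r_2 = 0.700000 − 0.057842·(0.700000 − 0.800000) / (0.057842 − (-0.111293)) = 0.700000 − (-0.005784)/(0.169135) = 0.734199
h(0.734199) = 0.000827
r_3 = 0.734199 − 0.000827·(0.734199 − 0.700000) / (0.000827 − 0.057842) = 0.734199 − (0.000028)/(-0.057015) = 0.734695

0.7342, 0.7347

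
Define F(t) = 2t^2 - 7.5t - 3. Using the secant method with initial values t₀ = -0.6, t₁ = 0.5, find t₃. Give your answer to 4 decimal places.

-0.3774

F(-0.6) = 2.220000, F(0.5) = -6.250000
t₂ = 0.500000 − (-6.250000)·(0.500000 − (-0.600000)) / (-6.250000 − 2.220000) = 0.500000 − (-6.875000)/(-8.470000) = -0.311688
F(-0.311688) = -0.468038
t₃ = -0.311688 − (-0.468038)·(-0.311688 − 0.500000) / (-0.468038 − (-6.250000)) = -0.311688 − (0.379901)/(5.781962) = -0.377393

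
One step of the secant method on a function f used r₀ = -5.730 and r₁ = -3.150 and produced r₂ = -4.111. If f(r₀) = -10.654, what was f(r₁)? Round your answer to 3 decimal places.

The secant line through (-5.730, -10.654) and (-3.150, f(r₁)) crosses zero at r₂ = -4.111.
So (-5.730, -10.654), (-3.150, f(r₁)), (-4.111, 0) are collinear:
f(r₁) = -10.654 · (-3.150 − (-4.111)) / (-5.730 − (-4.111)) = -10.654 · (0.96100)/(-1.61900) = 6.32396

6.324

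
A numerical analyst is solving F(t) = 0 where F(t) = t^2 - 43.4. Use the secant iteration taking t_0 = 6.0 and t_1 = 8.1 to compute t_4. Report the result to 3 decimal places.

6.588

F(6.0) = -7.40000, F(8.1) = 22.21000
t_2 = 8.10000 − 22.21000·(8.10000 − 6.00000) / (22.21000 − (-7.40000)) = 8.10000 − (46.64100)/(29.61000) = 6.52482
F(6.52482) = -0.82669
t_3 = 6.52482 − (-0.82669)·(6.52482 − 8.10000) / (-0.82669 − 22.21000) = 6.52482 − (1.30218)/(-23.03669) = 6.58135
F(6.58135) = -0.08584
t_4 = 6.58135 − (-0.08584)·(6.58135 − 6.52482) / (-0.08584 − (-0.82669)) = 6.58135 − (-0.00485)/(0.74084) = 6.58790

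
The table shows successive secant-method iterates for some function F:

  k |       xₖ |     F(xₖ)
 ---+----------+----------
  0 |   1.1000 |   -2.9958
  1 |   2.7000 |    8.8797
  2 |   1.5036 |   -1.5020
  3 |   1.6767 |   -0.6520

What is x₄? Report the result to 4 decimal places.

1.8095

x₄ = 1.6767 − (-0.6520)·(1.6767 − 1.5036) / (-0.6520 − (-1.5020))
   = 1.6767 − (-0.112861)/(0.850000) = 1.809478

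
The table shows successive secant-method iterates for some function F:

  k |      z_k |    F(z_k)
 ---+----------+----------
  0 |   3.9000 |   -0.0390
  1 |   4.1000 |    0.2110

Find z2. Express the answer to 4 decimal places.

z2 = 4.1000 − 0.2110·(4.1000 − 3.9000) / (0.2110 − (-0.0390))
   = 4.1000 − (0.042200)/(0.250000) = 3.931200

3.9312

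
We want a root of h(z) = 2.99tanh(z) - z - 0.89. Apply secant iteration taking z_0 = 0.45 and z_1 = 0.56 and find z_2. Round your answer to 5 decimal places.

h(0.45) = -0.0785220, h(0.56) = 0.0688525
z_2 = 0.5600000 − 0.0688525·(0.5600000 − 0.4500000) / (0.0688525 − (-0.0785220)) = 0.5600000 − (0.0075738)/(0.1473745) = 0.5086086

0.50861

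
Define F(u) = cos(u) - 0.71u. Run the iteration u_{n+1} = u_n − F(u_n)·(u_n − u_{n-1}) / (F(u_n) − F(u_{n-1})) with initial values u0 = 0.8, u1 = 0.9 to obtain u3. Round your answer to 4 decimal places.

0.8883

F(0.8) = 0.128707, F(0.9) = -0.017390
u2 = 0.900000 − (-0.017390)·(0.900000 − 0.800000) / (-0.017390 − 0.128707) = 0.900000 − (-0.001739)/(-0.146097) = 0.888097
F(0.888097) = 0.000341
u3 = 0.888097 − 0.000341·(0.888097 − 0.900000) / (0.000341 − (-0.017390)) = 0.888097 − (-0.000004)/(0.017731) = 0.888326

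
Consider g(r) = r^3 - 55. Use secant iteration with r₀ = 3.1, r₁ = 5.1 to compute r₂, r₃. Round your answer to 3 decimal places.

3.590, 3.743

g(3.1) = -25.20900, g(5.1) = 77.65100
r₂ = 5.10000 − 77.65100·(5.10000 − 3.10000) / (77.65100 − (-25.20900)) = 5.10000 − (155.30200)/(102.86000) = 3.59016
g(3.59016) = -8.72548
r₃ = 3.59016 − (-8.72548)·(3.59016 − 5.10000) / (-8.72548 − 77.65100) = 3.59016 − (13.17407)/(-86.37648) = 3.74268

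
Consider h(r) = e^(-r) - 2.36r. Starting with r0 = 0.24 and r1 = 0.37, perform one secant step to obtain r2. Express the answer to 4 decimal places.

0.3111

h(0.24) = 0.220228, h(0.37) = -0.182466
r2 = 0.370000 − (-0.182466)·(0.370000 − 0.240000) / (-0.182466 − 0.220228) = 0.370000 − (-0.023721)/(-0.402694) = 0.311095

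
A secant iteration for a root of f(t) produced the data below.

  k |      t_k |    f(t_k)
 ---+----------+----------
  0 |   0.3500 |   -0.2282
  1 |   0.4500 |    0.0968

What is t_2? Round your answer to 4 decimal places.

0.4202

t_2 = 0.4500 − 0.0968·(0.4500 − 0.3500) / (0.0968 − (-0.2282))
   = 0.4500 − (0.009680)/(0.325000) = 0.420215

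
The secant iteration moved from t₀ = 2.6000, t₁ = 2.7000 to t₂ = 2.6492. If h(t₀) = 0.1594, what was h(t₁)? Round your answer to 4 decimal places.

The secant line through (2.6000, 0.1594) and (2.7000, h(t₁)) crosses zero at t₂ = 2.6492.
So (2.6000, 0.1594), (2.7000, h(t₁)), (2.6492, 0) are collinear:
h(t₁) = 0.1594 · (2.7000 − 2.6492) / (2.6000 − 2.6492) = 0.1594 · (0.050800)/(-0.049200) = -0.164584

-0.1646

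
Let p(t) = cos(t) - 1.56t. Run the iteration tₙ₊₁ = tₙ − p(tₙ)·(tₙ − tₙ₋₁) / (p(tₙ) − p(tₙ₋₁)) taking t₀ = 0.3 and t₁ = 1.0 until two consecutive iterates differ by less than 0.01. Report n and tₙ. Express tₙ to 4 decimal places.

n = 4, tₙ = 0.5474

p(0.3) = 0.487336, p(1.0) = -1.019698
t₂ = 1.000000 − (-1.019698)·(0.700000)/(-1.507034) = 0.526362;  |Δ| = 0.473638
p(0.526362) = 0.043515
t₃ = 0.526362 − 0.043515·(-0.473638)/(1.063213) = 0.545747;  |Δ| = 0.019385
p(0.545747) = 0.003374
t₄ = 0.545747 − 0.003374·(0.019385)/(-0.040142) = 0.547377;  |Δ| = 0.001629
|t₄ − t₃| = 0.001629 < 0.01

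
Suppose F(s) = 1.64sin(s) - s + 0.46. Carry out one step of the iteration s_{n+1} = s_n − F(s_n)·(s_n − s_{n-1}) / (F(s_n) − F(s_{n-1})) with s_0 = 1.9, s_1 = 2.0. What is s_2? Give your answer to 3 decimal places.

1.970

F(1.9) = 0.11193, F(2.0) = -0.04875
s_2 = 2.00000 − (-0.04875)·(2.00000 − 1.90000) / (-0.04875 − 0.11193) = 2.00000 − (-0.00488)/(-0.16068) = 1.96966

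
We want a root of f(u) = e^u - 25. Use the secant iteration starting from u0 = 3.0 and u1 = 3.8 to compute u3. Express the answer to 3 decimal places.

f(3.0) = -4.91446, f(3.8) = 19.70118
u2 = 3.80000 − 19.70118·(3.80000 − 3.00000) / (19.70118 − (-4.91446)) = 3.80000 − (15.76095)/(24.61565) = 3.15972
f(3.15972) = -1.43604
u3 = 3.15972 − (-1.43604)·(3.15972 − 3.80000) / (-1.43604 − 19.70118) = 3.15972 − (0.91947)/(-21.13723) = 3.20322

3.203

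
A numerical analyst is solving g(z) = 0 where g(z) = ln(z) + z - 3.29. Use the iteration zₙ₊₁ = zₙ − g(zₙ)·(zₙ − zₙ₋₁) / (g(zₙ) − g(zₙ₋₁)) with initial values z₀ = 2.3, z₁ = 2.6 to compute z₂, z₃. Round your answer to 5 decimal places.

2.41152, 2.41025

g(2.3) = -0.1570909, g(2.6) = 0.2655114
z₂ = 2.6000000 − 0.2655114·(2.6000000 − 2.3000000) / (0.2655114 − (-0.1570909)) = 2.6000000 − (0.0796534)/(0.4226023) = 2.4115168
g(2.4115168) = 0.0017727
z₃ = 2.4115168 − 0.0017727·(2.4115168 − 2.6000000) / (0.0017727 − 0.2655114) = 2.4115168 − (-0.0003341)/(-0.2637387) = 2.4102499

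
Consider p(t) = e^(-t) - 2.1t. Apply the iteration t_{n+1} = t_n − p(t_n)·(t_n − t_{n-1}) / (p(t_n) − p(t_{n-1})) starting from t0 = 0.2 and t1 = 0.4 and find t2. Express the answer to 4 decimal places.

0.3403

p(0.2) = 0.398731, p(0.4) = -0.169680
t2 = 0.400000 − (-0.169680)·(0.400000 − 0.200000) / (-0.169680 − 0.398731) = 0.400000 − (-0.033936)/(-0.568411) = 0.340297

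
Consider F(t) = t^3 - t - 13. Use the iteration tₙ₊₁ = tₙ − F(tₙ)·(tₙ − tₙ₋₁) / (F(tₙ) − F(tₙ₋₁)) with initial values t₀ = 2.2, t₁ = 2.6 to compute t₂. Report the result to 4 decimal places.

F(2.2) = -4.552000, F(2.6) = 1.976000
t₂ = 2.600000 − 1.976000·(2.600000 − 2.200000) / (1.976000 − (-4.552000)) = 2.600000 − (0.790400)/(6.528000) = 2.478922

2.4789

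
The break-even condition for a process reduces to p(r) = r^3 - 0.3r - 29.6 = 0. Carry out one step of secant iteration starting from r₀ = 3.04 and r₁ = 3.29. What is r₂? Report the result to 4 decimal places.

p(3.04) = -2.417536, p(3.29) = 5.024289
r₂ = 3.290000 − 5.024289·(3.290000 − 3.040000) / (5.024289 − (-2.417536)) = 3.290000 − (1.256072)/(7.441825) = 3.121214

3.1212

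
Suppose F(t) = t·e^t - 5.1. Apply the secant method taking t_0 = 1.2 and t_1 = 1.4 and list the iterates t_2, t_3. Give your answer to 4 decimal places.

1.3318, 1.3378

F(1.2) = -1.115860, F(1.4) = 0.577280
t_2 = 1.400000 − 0.577280·(1.400000 − 1.200000) / (0.577280 − (-1.115860)) = 1.400000 − (0.115456)/(1.693140) = 1.331810
F(1.331810) = -0.055250
t_3 = 1.331810 − (-0.055250)·(1.331810 − 1.400000) / (-0.055250 − 0.577280) = 1.331810 − (0.003768)/(-0.632530) = 1.337766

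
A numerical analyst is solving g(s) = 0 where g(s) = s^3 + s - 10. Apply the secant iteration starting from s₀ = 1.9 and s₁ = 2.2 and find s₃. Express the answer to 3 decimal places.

g(1.9) = -1.24100, g(2.2) = 2.84800
s₂ = 2.20000 − 2.84800·(2.20000 − 1.90000) / (2.84800 − (-1.24100)) = 2.20000 − (0.85440)/(4.08900) = 1.99105
g(1.99105) = -0.11588
s₃ = 1.99105 − (-0.11588)·(1.99105 − 2.20000) / (-0.11588 − 2.84800) = 1.99105 − (0.02421)/(-2.96388) = 1.99922

1.999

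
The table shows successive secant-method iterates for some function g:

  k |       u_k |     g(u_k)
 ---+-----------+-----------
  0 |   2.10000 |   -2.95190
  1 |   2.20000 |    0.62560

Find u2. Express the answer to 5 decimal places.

u2 = 2.20000 − 0.62560·(2.20000 − 2.10000) / (0.62560 − (-2.95190))
   = 2.20000 − (0.0625600)/(3.5775000) = 2.1825129

2.18251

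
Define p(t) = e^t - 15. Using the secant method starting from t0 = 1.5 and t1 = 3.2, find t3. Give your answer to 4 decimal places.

p(1.5) = -10.518311, p(3.2) = 9.532530
t2 = 3.200000 − 9.532530·(3.200000 − 1.500000) / (9.532530 − (-10.518311)) = 3.200000 − (16.205301)/(20.050841) = 2.391789
p(2.391789) = -4.066959
t3 = 2.391789 − (-4.066959)·(2.391789 − 3.200000) / (-4.066959 − 9.532530) = 2.391789 − (3.286960)/(-13.599490) = 2.633487

2.6335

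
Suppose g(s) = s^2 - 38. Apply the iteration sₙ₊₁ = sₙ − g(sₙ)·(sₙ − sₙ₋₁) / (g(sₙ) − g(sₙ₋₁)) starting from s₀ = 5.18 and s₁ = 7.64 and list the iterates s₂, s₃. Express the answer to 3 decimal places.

6.051, 6.152

g(5.18) = -11.16760, g(7.64) = 20.36960
s₂ = 7.64000 − 20.36960·(7.64000 − 5.18000) / (20.36960 − (-11.16760)) = 7.64000 − (50.10922)/(31.53720) = 6.05111
g(6.05111) = -1.38410
s₃ = 6.05111 − (-1.38410)·(6.05111 − 7.64000) / (-1.38410 − 20.36960) = 6.05111 − (2.19918)/(-21.75370) = 6.15220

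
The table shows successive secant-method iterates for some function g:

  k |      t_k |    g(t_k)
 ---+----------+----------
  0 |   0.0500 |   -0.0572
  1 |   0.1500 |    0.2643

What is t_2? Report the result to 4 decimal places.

0.0678

t_2 = 0.1500 − 0.2643·(0.1500 − 0.0500) / (0.2643 − (-0.0572))
   = 0.1500 − (0.026430)/(0.321500) = 0.067792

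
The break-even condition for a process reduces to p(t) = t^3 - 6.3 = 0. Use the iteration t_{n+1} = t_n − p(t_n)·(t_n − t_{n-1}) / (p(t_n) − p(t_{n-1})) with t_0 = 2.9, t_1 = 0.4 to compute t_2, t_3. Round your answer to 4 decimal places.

1.0409, 4.1570

p(2.9) = 18.089000, p(0.4) = -6.236000
t_2 = 0.400000 − (-6.236000)·(0.400000 − 2.900000) / (-6.236000 − 18.089000) = 0.400000 − (15.590000)/(-24.325000) = 1.040904
p(1.040904) = -5.172199
t_3 = 1.040904 − (-5.172199)·(1.040904 − 0.400000) / (-5.172199 − (-6.236000)) = 1.040904 − (-3.314885)/(1.063801) = 4.156980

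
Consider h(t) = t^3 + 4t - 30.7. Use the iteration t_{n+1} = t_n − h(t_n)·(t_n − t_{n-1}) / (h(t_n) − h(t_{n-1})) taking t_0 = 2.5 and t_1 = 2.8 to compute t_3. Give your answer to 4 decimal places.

2.7082

h(2.5) = -5.075000, h(2.8) = 2.452000
t_2 = 2.800000 − 2.452000·(2.800000 − 2.500000) / (2.452000 − (-5.075000)) = 2.800000 − (0.735600)/(7.527000) = 2.702272
h(2.702272) = -0.158186
t_3 = 2.702272 − (-0.158186)·(2.702272 − 2.800000) / (-0.158186 − 2.452000) = 2.702272 − (0.015459)/(-2.610186) = 2.708194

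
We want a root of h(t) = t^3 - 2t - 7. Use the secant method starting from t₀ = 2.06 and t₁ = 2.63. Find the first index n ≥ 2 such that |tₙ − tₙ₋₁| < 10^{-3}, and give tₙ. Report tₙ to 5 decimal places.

n = 5, tₙ = 2.25826

h(2.06) = -2.3781840, h(2.63) = 5.9314470
t₂ = 2.6300000 − 5.9314470·(0.5700000)/(8.3096310) = 2.2231318;  |Δ| = 0.4068682
h(2.2231318) = -0.4588462
t₃ = 2.2231318 − (-0.4588462)·(-0.4068682)/(-6.3902932) = 2.2523464;  |Δ| = 0.0292146
h(2.2523464) = -0.0783948
t₄ = 2.2523464 − (-0.0783948)·(0.0292146)/(0.3804515) = 2.2583663;  |Δ| = 0.0060199
h(2.2583663) = 0.0014283
t₅ = 2.2583663 − 0.0014283·(0.0060199)/(0.0798231) = 2.2582586;  |Δ| = 0.0001077
|t₅ − t₄| = 0.0001077 < 10^{-3}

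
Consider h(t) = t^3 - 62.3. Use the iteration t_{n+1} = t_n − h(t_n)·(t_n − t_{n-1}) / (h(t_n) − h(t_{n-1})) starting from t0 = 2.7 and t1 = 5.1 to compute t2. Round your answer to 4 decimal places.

h(2.7) = -42.617000, h(5.1) = 70.351000
t2 = 5.100000 − 70.351000·(5.100000 − 2.700000) / (70.351000 − (-42.617000)) = 5.100000 − (168.842400)/(112.968000) = 3.605396

3.6054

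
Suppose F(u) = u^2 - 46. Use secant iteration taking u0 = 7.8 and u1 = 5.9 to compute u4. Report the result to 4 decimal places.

F(7.8) = 14.840000, F(5.9) = -11.190000
u2 = 5.900000 − (-11.190000)·(5.900000 − 7.800000) / (-11.190000 − 14.840000) = 5.900000 − (21.261000)/(-26.030000) = 6.716788
F(6.716788) = -0.884755
u3 = 6.716788 − (-0.884755)·(6.716788 − 5.900000) / (-0.884755 − (-11.190000)) = 6.716788 − (-0.722657)/(10.305245) = 6.786914
F(6.786914) = 0.062195
u4 = 6.786914 − 0.062195·(6.786914 − 6.716788) / (0.062195 − (-0.884755)) = 6.786914 − (0.004361)/(0.946950) = 6.782308

6.7823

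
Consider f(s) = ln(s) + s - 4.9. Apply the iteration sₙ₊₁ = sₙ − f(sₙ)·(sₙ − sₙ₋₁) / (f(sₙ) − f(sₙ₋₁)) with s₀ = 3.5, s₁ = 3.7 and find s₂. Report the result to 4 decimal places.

3.6152

f(3.5) = -0.147237, f(3.7) = 0.108333
s₂ = 3.700000 − 0.108333·(3.700000 − 3.500000) / (0.108333 − (-0.147237)) = 3.700000 − (0.021667)/(0.255570) = 3.615223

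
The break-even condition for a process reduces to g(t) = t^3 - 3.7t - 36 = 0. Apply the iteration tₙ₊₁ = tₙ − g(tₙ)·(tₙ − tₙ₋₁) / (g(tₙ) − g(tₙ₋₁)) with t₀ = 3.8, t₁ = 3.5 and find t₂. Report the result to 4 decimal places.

g(3.8) = 4.812000, g(3.5) = -6.075000
t₂ = 3.500000 − (-6.075000)·(3.500000 − 3.800000) / (-6.075000 − 4.812000) = 3.500000 − (1.822500)/(-10.887000) = 3.667401

3.6674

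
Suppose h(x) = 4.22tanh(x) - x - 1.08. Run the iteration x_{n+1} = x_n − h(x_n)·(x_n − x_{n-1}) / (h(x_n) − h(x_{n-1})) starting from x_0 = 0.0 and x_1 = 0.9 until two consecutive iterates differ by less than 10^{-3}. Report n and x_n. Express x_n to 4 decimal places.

h(0.0) = -1.080000, h(0.9) = 1.042777
x_2 = 0.900000 − 1.042777·(0.900000)/(2.122777) = 0.457891;  |Δ| = 0.442109
h(0.457891) = 0.269804
x_3 = 0.457891 − 0.269804·(-0.442109)/(-0.772974) = 0.303574;  |Δ| = 0.154317
h(0.303574) = -0.140446
x_4 = 0.303574 − (-0.140446)·(-0.154317)/(-0.410250) = 0.356403;  |Δ| = 0.052829
h(0.356403) = 0.007014
x_5 = 0.356403 − 0.007014·(0.052829)/(0.147461) = 0.353890;  |Δ| = 0.002513
h(0.353890) = 0.000155
x_6 = 0.353890 − 0.000155·(-0.002513)/(-0.006859) = 0.353834;  |Δ| = 0.000057
|x_6 − x_5| = 0.000057 < 10^{-3}

n = 6, x_n = 0.3538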